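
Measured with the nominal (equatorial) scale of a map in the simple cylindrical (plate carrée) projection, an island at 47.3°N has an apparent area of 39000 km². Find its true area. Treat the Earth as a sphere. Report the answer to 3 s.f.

26400 km²

Plate carrée maps x = Rλ, y = Rφ. The meridian scale is h = 1 and the parallel scale is k = 1/cos φ = sec φ.
Areal scale = h·k = 1 × sec φ; at 47.3°, h = 1.000, k = 1.475, so h·k = 1.475.
True area = apparent / (areal scale) = 39000 / 1.475 ≈ 26400 km².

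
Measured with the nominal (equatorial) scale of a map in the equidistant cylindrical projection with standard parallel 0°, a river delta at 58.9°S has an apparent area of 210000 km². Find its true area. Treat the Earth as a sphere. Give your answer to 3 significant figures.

108000 km²

In the plate carrée (x = Rλ, y = Rφ), meridians are true-scale (h = 1) and parallels are stretched by k = sec φ.
Areal scale = h·k = 1 × sec φ; at 58.9°, h = 1.000, k = 1.936, so h·k = 1.936.
True area = apparent / (areal scale) = 210000 / 1.936 ≈ 108000 km².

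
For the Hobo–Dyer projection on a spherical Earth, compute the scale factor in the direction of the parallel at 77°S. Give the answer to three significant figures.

Hobo–Dyer is a cylindrical equal-area projection with standard parallels at ±37.5°. A cylindrical equal-area projection with standard parallel φ₀ has meridian scale h = cos φ / cos φ₀ and parallel scale k = cos φ₀ / cos φ (so areas are preserved, h·k = 1).
k = cos 37.5° / cos 77° = 0.7934/0.2250 = 3.527.

3.53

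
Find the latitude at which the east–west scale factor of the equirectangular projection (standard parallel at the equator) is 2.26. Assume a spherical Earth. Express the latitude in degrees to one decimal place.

63.7°

Plate carrée: h = 1, k = sec φ along parallels.
sec φ = 2.26  ⇒  cos φ = 0.4425  ⇒  φ ≈ 63.7°.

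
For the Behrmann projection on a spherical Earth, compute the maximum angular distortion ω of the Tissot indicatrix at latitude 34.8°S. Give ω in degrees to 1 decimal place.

The Behrmann projection is cylindrical equal-area with φ₀ = 30°. For cylindrical equal-area with standard parallel φ₀, h = cos φ / cos φ₀ and k = cos φ₀ / cos φ, so h·k = 1.
At 34.8°: h = 0.9482, k = 1.055; principal scales a = 1.055, b = 0.9482.
sin(ω/2) = (a − b)/(a + b) = 0.1065/2.003 = 0.05316, so ω = 2 arcsin(0.05316) ≈ 6.1°.

6.1°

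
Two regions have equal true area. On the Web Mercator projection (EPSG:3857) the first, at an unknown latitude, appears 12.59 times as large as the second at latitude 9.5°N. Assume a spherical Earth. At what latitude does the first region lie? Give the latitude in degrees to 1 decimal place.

On Mercator, (apparent₁)/(apparent₂) = sec²φ₁ / sec²φ₂ when true areas are equal.
cos²φ₂ / cos²φ₁ = 12.59  ⇒  cos φ₁ = cos 9.5° / √12.59 = 0.9863/3.548 = 0.2780.
φ₁ = arccos(0.2780) ≈ 73.9°.

73.9°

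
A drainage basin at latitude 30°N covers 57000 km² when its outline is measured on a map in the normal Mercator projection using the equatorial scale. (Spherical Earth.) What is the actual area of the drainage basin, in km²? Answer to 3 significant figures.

42800 km²

The Mercator projection is conformal; its linear scale factor is the same in every direction and equals sec φ = 1/cos φ.
Areal scale = k² = sec²φ = 1/cos²(30°) = 1/0.8660² = 1.333.
True area = apparent / (areal scale) = 57000 / 1.333 ≈ 42800 km².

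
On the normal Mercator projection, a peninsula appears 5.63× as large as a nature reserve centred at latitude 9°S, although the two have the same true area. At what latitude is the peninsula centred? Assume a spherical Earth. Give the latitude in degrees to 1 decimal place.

Mercator areal scale is sec²φ, so apparent-area ratio = sec²φ₁ / sec²φ₂ = cos²φ₂ / cos²φ₁.
cos²φ₂ / cos²φ₁ = 5.63  ⇒  cos φ₁ = cos 9° / √5.63 = 0.9877/2.373 = 0.4163.
φ₁ = arccos(0.4163) ≈ 65.4°.

65.4°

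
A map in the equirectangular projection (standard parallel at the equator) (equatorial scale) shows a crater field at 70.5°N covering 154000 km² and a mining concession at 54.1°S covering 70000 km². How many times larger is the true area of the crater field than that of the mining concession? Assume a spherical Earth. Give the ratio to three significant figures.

1.25

On the plate carrée, areal scale = h·k = 1 × sec φ, so true area = apparent × cos φ.
True area of crater field: 154000 × cos(70.5°) = 154000 × 0.3338 = 51410 km².
True area of mining concession: 70000 × cos(54.1°) = 70000 × 0.5864 = 41050 km².
Ratio = 51410 / 41050 ≈ 1.25.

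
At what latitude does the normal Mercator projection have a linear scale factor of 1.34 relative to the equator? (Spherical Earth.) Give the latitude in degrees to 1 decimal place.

41.7°

Mercator scale is k = sec φ = 1/cos φ.
1/cos φ = 1.34  ⇒  cos φ = 0.7463  ⇒  φ = arccos(0.7463) ≈ 41.7°.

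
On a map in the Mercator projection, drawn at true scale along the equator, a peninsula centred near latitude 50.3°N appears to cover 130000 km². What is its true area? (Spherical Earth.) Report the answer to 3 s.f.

For Mercator, h = k = sec φ (a conformal cylindrical projection has a single point scale, 1/cos φ).
Areal scale = k² = sec²φ = 1/cos²(50.3°) = 1/0.6388² = 2.451.
True area = apparent / (areal scale) = 130000 / 2.451 ≈ 53000 km².

53000 km²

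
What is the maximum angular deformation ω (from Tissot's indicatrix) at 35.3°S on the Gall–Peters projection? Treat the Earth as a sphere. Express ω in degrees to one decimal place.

16.4°

Gall–Peters is a cylindrical equal-area projection with standard parallels at ±45°. For cylindrical equal-area with standard parallel φ₀, h = cos φ / cos φ₀ and k = cos φ₀ / cos φ, so h·k = 1.
At 35.3°: h = 1.154, k = 0.8664; principal scales a = 1.154, b = 0.8664.
sin(ω/2) = (a − b)/(a + b) = 0.2878/2.021 = 0.1424, so ω = 2 arcsin(0.1424) ≈ 16.4°.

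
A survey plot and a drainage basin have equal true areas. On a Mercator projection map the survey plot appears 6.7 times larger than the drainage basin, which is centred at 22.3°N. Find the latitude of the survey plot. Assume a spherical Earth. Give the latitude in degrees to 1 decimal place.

Mercator areal scale is sec²φ, so apparent-area ratio = sec²φ₁ / sec²φ₂ = cos²φ₂ / cos²φ₁.
cos²φ₂ / cos²φ₁ = 6.7  ⇒  cos φ₁ = cos 22.3° / √6.7 = 0.9252/2.588 = 0.3574.
φ₁ = arccos(0.3574) ≈ 69.1°.

69.1°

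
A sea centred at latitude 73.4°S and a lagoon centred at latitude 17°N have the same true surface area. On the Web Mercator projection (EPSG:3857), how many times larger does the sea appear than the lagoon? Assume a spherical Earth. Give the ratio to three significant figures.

On Mercator, area is exaggerated by sec²φ = 1/cos²φ.
At 73.4°: sec²(73.4°) = 1/0.2857² = 12.25.
At 17°: sec²(17°) = 1/0.9563² = 1.093.
Ratio = 12.25/1.093 = cos²(17°)/cos²(73.4°) ≈ 11.2.

11.2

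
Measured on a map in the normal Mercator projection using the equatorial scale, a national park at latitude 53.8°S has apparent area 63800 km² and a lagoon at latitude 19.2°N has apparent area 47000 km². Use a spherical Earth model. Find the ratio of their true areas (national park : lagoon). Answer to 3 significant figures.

Mercator's areal exaggeration is sec²φ; hence true area = (apparent area) · cos²φ.
True area of national park: 63800 × cos²(53.8°) = 63800 × 0.3488 = 22250 km².
True area of lagoon: 47000 × cos²(19.2°) = 47000 × 0.8918 = 41920 km².
Ratio = 22250 / 41920 ≈ 0.531.

0.531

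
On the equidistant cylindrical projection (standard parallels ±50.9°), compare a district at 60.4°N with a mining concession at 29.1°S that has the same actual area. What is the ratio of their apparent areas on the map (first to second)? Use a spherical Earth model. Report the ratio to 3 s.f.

With standard parallel φ₀ = 50.9°, the equirectangular projection gives x = Rλ cos φ₀, y = Rφ, so h = 1 and k = cos 50.9° / cos φ.
Areal scale at 60.4°: h·k = 1.000 × 1.277 = 1.277.
Areal scale at 29.1°: h·k = 1.000 × 0.7218 = 0.7218.
Ratio = 1.277/0.7218 ≈ 1.77.

1.77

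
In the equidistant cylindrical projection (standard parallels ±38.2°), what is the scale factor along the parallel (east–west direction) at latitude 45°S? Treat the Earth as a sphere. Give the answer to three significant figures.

1.11

In the equirectangular projection with standard parallel φ₀ = 38.2° (x = Rλ cos φ₀, y = Rφ), meridians are true-scale (h = 1) and the parallel scale is k = cos φ₀ / cos φ.
k = cos 38.2° / cos 45° = 0.7859/0.7071 = 1.111.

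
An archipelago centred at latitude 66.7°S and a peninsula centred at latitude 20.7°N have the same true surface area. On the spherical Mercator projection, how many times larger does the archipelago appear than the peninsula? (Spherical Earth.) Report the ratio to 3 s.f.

Mercator is conformal with k = sec φ, so areal scale = k² = sec²φ.
At 66.7°: sec²(66.7°) = 1/0.3955² = 6.392.
At 20.7°: sec²(20.7°) = 1/0.9354² = 1.143.
Ratio = 6.392/1.143 = cos²(20.7°)/cos²(66.7°) ≈ 5.59.

5.59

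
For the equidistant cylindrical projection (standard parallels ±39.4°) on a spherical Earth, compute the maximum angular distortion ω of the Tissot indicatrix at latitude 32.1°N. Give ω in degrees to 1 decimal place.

5.3°

In the equirectangular projection with standard parallel φ₀ = 39.4° (x = Rλ cos φ₀, y = Rφ), meridians are true-scale (h = 1) and the parallel scale is k = cos φ₀ / cos φ.
At 32.1°: h = 1.000, k = 0.9122; principal scales a = 1.000, b = 0.9122.
sin(ω/2) = (a − b)/(a + b) = 0.08781/1.912 = 0.04592, so ω = 2 arcsin(0.04592) ≈ 5.3°.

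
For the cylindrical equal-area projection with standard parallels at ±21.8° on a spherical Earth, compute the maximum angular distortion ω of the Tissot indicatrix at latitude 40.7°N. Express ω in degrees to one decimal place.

23.1°

For cylindrical equal-area with standard parallel φ₀, h = cos φ / cos φ₀ and k = cos φ₀ / cos φ, so h·k = 1.
At 40.7°: h = 0.8165, k = 1.225; principal scales a = 1.225, b = 0.8165.
sin(ω/2) = (a − b)/(a + b) = 0.4082/2.041 = 0.2000, so ω = 2 arcsin(0.2000) ≈ 23.1°.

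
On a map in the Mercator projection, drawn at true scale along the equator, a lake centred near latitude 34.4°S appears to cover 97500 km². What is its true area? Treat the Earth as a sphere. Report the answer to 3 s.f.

66400 km²

The Mercator projection is conformal; its linear scale factor is the same in every direction and equals sec φ = 1/cos φ.
Areal scale = k² = sec²φ = 1/cos²(34.4°) = 1/0.8251² = 1.469.
True area = apparent / (areal scale) = 97500 / 1.469 ≈ 66400 km².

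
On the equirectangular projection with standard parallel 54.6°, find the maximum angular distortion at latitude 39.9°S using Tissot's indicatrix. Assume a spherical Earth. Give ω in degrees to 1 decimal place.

With standard parallel φ₀ = 54.6°, the equirectangular projection gives x = Rλ cos φ₀, y = Rφ, so h = 1 and k = cos 54.6° / cos φ.
At 39.9°: h = 1.000, k = 0.7551; principal scales a = 1.000, b = 0.7551.
sin(ω/2) = (a − b)/(a + b) = 0.2449/1.755 = 0.1395, so ω = 2 arcsin(0.1395) ≈ 16.0°.

16.0°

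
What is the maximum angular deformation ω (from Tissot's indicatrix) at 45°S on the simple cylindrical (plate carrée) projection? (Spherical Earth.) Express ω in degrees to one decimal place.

In the plate carrée (x = Rλ, y = Rφ), meridians are true-scale (h = 1) and parallels are stretched by k = sec φ.
At 45°: h = 1.000, k = 1.414; principal scales a = 1.414, b = 1.000.
sin(ω/2) = (a − b)/(a + b) = 0.4142/2.414 = 0.1716, so ω = 2 arcsin(0.1716) ≈ 19.8°.

19.8°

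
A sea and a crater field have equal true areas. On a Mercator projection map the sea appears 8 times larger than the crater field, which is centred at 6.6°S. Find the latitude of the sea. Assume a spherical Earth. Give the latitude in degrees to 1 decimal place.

69.4°

Mercator areal scale is sec²φ, so apparent-area ratio = sec²φ₁ / sec²φ₂ = cos²φ₂ / cos²φ₁.
cos²φ₂ / cos²φ₁ = 8  ⇒  cos φ₁ = cos 6.6° / √8 = 0.9934/2.828 = 0.3512.
φ₁ = arccos(0.3512) ≈ 69.4°.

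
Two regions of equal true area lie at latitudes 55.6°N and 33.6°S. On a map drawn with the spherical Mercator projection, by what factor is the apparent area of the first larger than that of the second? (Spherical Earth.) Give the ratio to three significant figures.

Mercator is conformal with k = sec φ, so areal scale = k² = sec²φ.
At 55.6°: sec²(55.6°) = 1/0.5650² = 3.133.
At 33.6°: sec²(33.6°) = 1/0.8329² = 1.441.
Ratio = 3.133/1.441 = cos²(33.6°)/cos²(55.6°) ≈ 2.17.

2.17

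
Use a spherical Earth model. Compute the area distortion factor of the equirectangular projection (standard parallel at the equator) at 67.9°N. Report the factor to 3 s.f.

2.66

For the equirectangular projection with φ₀ = 0 (plate carrée), h = 1 along meridians and k = sec φ along parallels.
Areal scale = h·k = 1 × sec φ; at 67.9°, h = 1.000, k = 2.658, so h·k = 2.658.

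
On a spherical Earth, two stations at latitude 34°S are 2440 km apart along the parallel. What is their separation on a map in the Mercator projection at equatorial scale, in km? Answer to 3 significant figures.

Mercator is conformal, so the point scale is isotropic: h = k = sec φ = 1/cos φ.
Along the parallel, k = sec 34° = 1/0.8290 = 1.206.
Map distance = 2440 × 1.206 ≈ 2940 km.

2940 km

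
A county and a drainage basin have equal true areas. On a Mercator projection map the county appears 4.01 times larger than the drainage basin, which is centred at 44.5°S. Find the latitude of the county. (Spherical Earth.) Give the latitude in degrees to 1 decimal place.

69.1°

On Mercator, (apparent₁)/(apparent₂) = sec²φ₁ / sec²φ₂ when true areas are equal.
cos²φ₂ / cos²φ₁ = 4.01  ⇒  cos φ₁ = cos 44.5° / √4.01 = 0.7133/2.002 = 0.3562.
φ₁ = arccos(0.3562) ≈ 69.1°.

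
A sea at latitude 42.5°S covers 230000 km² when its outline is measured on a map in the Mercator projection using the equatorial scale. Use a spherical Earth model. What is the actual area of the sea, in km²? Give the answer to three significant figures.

125000 km²

Mercator is conformal, so the point scale is isotropic: h = k = sec φ = 1/cos φ.
Areal scale = k² = sec²φ = 1/cos²(42.5°) = 1/0.7373² = 1.840.
True area = apparent / (areal scale) = 230000 / 1.840 ≈ 125000 km².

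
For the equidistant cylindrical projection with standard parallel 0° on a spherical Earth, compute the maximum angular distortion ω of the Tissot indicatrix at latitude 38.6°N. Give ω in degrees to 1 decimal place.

Plate carrée maps x = Rλ, y = Rφ. The meridian scale is h = 1 and the parallel scale is k = 1/cos φ = sec φ.
At 38.6°: h = 1.000, k = 1.280; principal scales a = 1.280, b = 1.000.
sin(ω/2) = (a − b)/(a + b) = 0.2796/2.280 = 0.1226, so ω = 2 arcsin(0.1226) ≈ 14.1°.

14.1°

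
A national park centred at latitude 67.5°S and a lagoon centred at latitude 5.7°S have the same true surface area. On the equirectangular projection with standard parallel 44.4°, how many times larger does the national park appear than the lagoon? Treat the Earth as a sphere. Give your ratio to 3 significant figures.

2.60

With standard parallel φ₀ = 44.4°, the equirectangular projection gives x = Rλ cos φ₀, y = Rφ, so h = 1 and k = cos 44.4° / cos φ.
Areal scale at 67.5°: h·k = 1.000 × 1.867 = 1.867.
Areal scale at 5.7°: h·k = 1.000 × 0.7180 = 0.7180.
Ratio = 1.867/0.7180 ≈ 2.60.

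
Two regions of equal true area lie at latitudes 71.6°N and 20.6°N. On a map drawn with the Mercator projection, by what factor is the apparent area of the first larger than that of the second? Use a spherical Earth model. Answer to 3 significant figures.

8.79

Mercator areal scale is sec²φ.
At 71.6°: sec²(71.6°) = 1/0.3156² = 10.04.
At 20.6°: sec²(20.6°) = 1/0.9361² = 1.141.
Ratio = 10.04/1.141 = cos²(20.6°)/cos²(71.6°) ≈ 8.79.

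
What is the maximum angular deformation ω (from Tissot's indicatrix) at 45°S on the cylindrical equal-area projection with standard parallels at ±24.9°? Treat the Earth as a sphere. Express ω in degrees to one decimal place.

28.2°

Cylindrical equal-area (φ₀ = 24.9°): h = cos φ / cos 24.9° along meridians, k = cos 24.9° / cos φ along parallels; h·k = 1.
At 45°: h = 0.7796, k = 1.283; principal scales a = 1.283, b = 0.7796.
sin(ω/2) = (a − b)/(a + b) = 0.5032/2.062 = 0.2440, so ω = 2 arcsin(0.2440) ≈ 28.2°.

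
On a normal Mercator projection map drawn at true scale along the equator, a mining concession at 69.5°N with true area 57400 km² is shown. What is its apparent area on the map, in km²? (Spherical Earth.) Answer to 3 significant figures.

468000 km²

The Mercator projection is conformal; its linear scale factor is the same in every direction and equals sec φ = 1/cos φ.
Areal scale = k² = sec²φ = 1/cos²(69.5°) = 1/0.3502² = 8.154.
Apparent area = 57400 × 8.154 ≈ 468000 km².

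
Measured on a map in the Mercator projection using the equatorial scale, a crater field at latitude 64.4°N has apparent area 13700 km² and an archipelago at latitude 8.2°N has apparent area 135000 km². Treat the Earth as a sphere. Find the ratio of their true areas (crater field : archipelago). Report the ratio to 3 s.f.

On Mercator the areal scale is sec²φ, so true area = apparent × cos²φ.
True area of crater field: 13700 × cos²(64.4°) = 13700 × 0.1867 = 2558 km².
True area of archipelago: 135000 × cos²(8.2°) = 135000 × 0.9797 = 132300 km².
Ratio = 2558 / 132300 ≈ 0.0193.

0.0193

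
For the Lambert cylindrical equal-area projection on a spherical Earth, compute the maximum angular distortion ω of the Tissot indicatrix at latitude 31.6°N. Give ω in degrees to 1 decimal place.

18.3°

The Lambert cylindrical equal-area projection is the cylindrical equal-area projection with its standard parallel at the equator (φ₀ = 0). A cylindrical equal-area projection with standard parallel φ₀ has meridian scale h = cos φ / cos φ₀ and parallel scale k = cos φ₀ / cos φ (so areas are preserved, h·k = 1).
At 31.6°: h = 0.8517, k = 1.174; principal scales a = 1.174, b = 0.8517.
sin(ω/2) = (a − b)/(a + b) = 0.3224/2.026 = 0.1591, so ω = 2 arcsin(0.1591) ≈ 18.3°.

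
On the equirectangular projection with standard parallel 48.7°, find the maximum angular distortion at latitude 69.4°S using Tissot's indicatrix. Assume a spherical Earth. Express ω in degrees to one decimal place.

With standard parallel φ₀ = 48.7°, the equirectangular projection gives x = Rλ cos φ₀, y = Rφ, so h = 1 and k = cos 48.7° / cos φ.
At 69.4°: h = 1.000, k = 1.876; principal scales a = 1.876, b = 1.000.
sin(ω/2) = (a − b)/(a + b) = 0.8758/2.876 = 0.3046, so ω = 2 arcsin(0.3046) ≈ 35.5°.

35.5°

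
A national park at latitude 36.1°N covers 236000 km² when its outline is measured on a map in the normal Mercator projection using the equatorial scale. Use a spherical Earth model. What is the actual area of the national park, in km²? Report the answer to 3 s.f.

154000 km²

The Mercator projection is conformal; its linear scale factor is the same in every direction and equals sec φ = 1/cos φ.
Areal scale = k² = sec²φ = 1/cos²(36.1°) = 1/0.8080² = 1.532.
True area = apparent / (areal scale) = 236000 / 1.532 ≈ 154000 km².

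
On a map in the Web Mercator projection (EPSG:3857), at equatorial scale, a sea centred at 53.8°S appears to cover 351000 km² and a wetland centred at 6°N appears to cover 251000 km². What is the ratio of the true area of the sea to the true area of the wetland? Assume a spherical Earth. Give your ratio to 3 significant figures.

0.493

Mercator's areal exaggeration is sec²φ; hence true area = (apparent area) · cos²φ.
True area of sea: 351000 × cos²(53.8°) = 351000 × 0.3488 = 122400 km².
True area of wetland: 251000 × cos²(6°) = 251000 × 0.9891 = 248300 km².
Ratio = 122400 / 248300 ≈ 0.493.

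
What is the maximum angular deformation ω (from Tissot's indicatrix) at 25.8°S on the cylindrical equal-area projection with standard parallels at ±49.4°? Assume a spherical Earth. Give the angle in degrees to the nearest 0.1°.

For cylindrical equal-area with standard parallel φ₀, h = cos φ / cos φ₀ and k = cos φ₀ / cos φ, so h·k = 1.
At 25.8°: h = 1.383, k = 0.7228; principal scales a = 1.383, b = 0.7228.
sin(ω/2) = (a − b)/(a + b) = 0.6606/2.106 = 0.3136, so ω = 2 arcsin(0.3136) ≈ 36.6°.

36.6°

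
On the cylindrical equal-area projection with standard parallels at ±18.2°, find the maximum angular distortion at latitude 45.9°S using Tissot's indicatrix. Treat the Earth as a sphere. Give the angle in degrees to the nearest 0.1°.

35.1°

For cylindrical equal-area with standard parallel φ₀, h = cos φ / cos φ₀ and k = cos φ₀ / cos φ, so h·k = 1.
At 45.9°: h = 0.7326, k = 1.365; principal scales a = 1.365, b = 0.7326.
sin(ω/2) = (a − b)/(a + b) = 0.6325/2.098 = 0.3015, so ω = 2 arcsin(0.3015) ≈ 35.1°.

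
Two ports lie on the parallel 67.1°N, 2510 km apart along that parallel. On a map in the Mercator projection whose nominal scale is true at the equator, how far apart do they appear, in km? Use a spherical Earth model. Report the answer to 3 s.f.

6450 km

The Mercator projection is conformal; its linear scale factor is the same in every direction and equals sec φ = 1/cos φ.
Along the parallel, k = sec 67.1° = 1/0.3891 = 2.570.
Map distance = 2510 × 2.570 ≈ 6450 km.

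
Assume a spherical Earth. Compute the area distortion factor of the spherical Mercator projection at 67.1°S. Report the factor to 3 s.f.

6.60

The Mercator projection is conformal; its linear scale factor is the same in every direction and equals sec φ = 1/cos φ.
Areal scale = k² = sec²φ = 1/cos²(67.1°) = 1/0.3891² = 6.604.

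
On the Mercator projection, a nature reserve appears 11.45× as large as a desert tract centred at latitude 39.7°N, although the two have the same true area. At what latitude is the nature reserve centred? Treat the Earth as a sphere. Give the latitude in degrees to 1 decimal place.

For equal true areas on Mercator, apparent areas scale as sec²φ, so the ratio is cos²φ₂ / cos²φ₁.
cos²φ₂ / cos²φ₁ = 11.45  ⇒  cos φ₁ = cos 39.7° / √11.45 = 0.7694/3.384 = 0.2274.
φ₁ = arccos(0.2274) ≈ 76.9°.

76.9°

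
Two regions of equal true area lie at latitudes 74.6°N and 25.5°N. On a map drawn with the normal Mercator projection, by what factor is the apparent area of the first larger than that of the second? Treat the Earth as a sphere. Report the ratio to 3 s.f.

Mercator areal scale is sec²φ.
At 74.6°: sec²(74.6°) = 1/0.2656² = 14.18.
At 25.5°: sec²(25.5°) = 1/0.9026² = 1.228.
Ratio = 14.18/1.228 = cos²(25.5°)/cos²(74.6°) ≈ 11.6.

11.6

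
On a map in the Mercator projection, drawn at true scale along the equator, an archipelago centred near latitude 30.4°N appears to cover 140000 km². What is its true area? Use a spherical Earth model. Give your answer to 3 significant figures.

Mercator is conformal, so the point scale is isotropic: h = k = sec φ = 1/cos φ.
Areal scale = k² = sec²φ = 1/cos²(30.4°) = 1/0.8625² = 1.344.
True area = apparent / (areal scale) = 140000 / 1.344 ≈ 104000 km².

104000 km²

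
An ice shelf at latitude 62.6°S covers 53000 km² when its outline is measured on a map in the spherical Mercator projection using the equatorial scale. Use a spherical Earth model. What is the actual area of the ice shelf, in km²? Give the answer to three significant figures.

11200 km²

The Mercator projection is conformal; its linear scale factor is the same in every direction and equals sec φ = 1/cos φ.
Areal scale = k² = sec²φ = 1/cos²(62.6°) = 1/0.4602² = 4.722.
True area = apparent / (areal scale) = 53000 / 4.722 ≈ 11200 km².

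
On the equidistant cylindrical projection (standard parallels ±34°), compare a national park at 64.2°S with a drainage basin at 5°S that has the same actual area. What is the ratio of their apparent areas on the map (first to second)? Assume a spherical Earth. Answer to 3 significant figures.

2.29

In the equirectangular projection with standard parallel φ₀ = 34° (x = Rλ cos φ₀, y = Rφ), meridians are true-scale (h = 1) and the parallel scale is k = cos φ₀ / cos φ.
Areal scale at 64.2°: h·k = 1.000 × 1.905 = 1.905.
Areal scale at 5°: h·k = 1.000 × 0.8322 = 0.8322.
Ratio = 1.905/0.8322 ≈ 2.29.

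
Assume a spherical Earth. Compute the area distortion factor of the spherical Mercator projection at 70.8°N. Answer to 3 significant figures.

The Mercator projection is conformal; its linear scale factor is the same in every direction and equals sec φ = 1/cos φ.
Areal scale = k² = sec²φ = 1/cos²(70.8°) = 1/0.3289² = 9.246.

9.25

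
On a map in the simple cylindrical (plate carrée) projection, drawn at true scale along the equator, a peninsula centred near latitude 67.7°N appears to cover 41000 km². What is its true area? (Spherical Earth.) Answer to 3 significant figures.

For the equirectangular projection with φ₀ = 0 (plate carrée), h = 1 along meridians and k = sec φ along parallels.
Areal scale = h·k = 1 × sec φ; at 67.7°, h = 1.000, k = 2.635, so h·k = 2.635.
True area = apparent / (areal scale) = 41000 / 2.635 ≈ 15600 km².

15600 km²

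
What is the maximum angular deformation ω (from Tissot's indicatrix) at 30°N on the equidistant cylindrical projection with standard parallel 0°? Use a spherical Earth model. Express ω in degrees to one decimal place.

8.2°

For the equirectangular projection with φ₀ = 0 (plate carrée), h = 1 along meridians and k = sec φ along parallels.
At 30°: h = 1.000, k = 1.155; principal scales a = 1.155, b = 1.000.
sin(ω/2) = (a − b)/(a + b) = 0.1547/2.155 = 0.07180, so ω = 2 arcsin(0.07180) ≈ 8.2°.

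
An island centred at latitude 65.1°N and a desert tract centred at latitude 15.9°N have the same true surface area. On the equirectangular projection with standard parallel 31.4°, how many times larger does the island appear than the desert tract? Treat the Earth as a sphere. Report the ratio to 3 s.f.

With standard parallel φ₀ = 31.4°, the equirectangular projection gives x = Rλ cos φ₀, y = Rφ, so h = 1 and k = cos 31.4° / cos φ.
Areal scale at 65.1°: h·k = 1.000 × 2.027 = 2.027.
Areal scale at 15.9°: h·k = 1.000 × 0.8875 = 0.8875.
Ratio = 2.027/0.8875 ≈ 2.28.

2.28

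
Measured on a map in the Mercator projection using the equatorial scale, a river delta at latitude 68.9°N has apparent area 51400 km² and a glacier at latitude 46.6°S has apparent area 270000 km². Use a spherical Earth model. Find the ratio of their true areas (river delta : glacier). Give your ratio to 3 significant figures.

On Mercator the areal scale is sec²φ, so true area = apparent × cos²φ.
True area of river delta: 51400 × cos²(68.9°) = 51400 × 0.1296 = 6661 km².
True area of glacier: 270000 × cos²(46.6°) = 270000 × 0.4721 = 127500 km².
Ratio = 6661 / 127500 ≈ 0.0523.

0.0523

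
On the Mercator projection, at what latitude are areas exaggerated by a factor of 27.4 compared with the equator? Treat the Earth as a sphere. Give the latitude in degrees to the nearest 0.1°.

Mercator areal scale is sec²φ.
sec²φ = 27.4  ⇒  cos²φ = 0.03650  ⇒  cos φ = 0.1910.
φ = arccos(0.1910) ≈ 79.0°.

79.0°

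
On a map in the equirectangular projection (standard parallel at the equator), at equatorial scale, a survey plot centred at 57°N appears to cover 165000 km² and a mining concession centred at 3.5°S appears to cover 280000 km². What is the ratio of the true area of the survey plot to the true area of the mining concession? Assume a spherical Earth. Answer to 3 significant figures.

Plate carrée has h = 1 and k = sec φ, giving areal scale sec φ; true area = (apparent area) · cos φ.
True area of survey plot: 165000 × cos(57°) = 165000 × 0.5446 = 89870 km².
True area of mining concession: 280000 × cos(3.5°) = 280000 × 0.9981 = 279500 km².
Ratio = 89870 / 279500 ≈ 0.322.

0.322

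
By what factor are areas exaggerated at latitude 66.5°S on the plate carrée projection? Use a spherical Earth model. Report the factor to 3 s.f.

In the plate carrée (x = Rλ, y = Rφ), meridians are true-scale (h = 1) and parallels are stretched by k = sec φ.
Areal scale = h·k = 1 × sec φ; at 66.5°, h = 1.000, k = 2.508, so h·k = 2.508.

2.51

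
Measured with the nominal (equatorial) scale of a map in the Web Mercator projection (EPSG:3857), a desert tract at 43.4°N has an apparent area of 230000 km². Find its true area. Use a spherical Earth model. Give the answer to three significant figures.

121000 km²

For Mercator, h = k = sec φ (a conformal cylindrical projection has a single point scale, 1/cos φ).
Areal scale = k² = sec²φ = 1/cos²(43.4°) = 1/0.7266² = 1.894.
True area = apparent / (areal scale) = 230000 / 1.894 ≈ 121000 km².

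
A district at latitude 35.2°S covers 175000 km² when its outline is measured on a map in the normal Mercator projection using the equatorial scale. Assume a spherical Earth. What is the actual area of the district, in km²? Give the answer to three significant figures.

117000 km²

The Mercator projection is conformal; its linear scale factor is the same in every direction and equals sec φ = 1/cos φ.
Areal scale = k² = sec²φ = 1/cos²(35.2°) = 1/0.8171² = 1.498.
True area = apparent / (areal scale) = 175000 / 1.498 ≈ 117000 km².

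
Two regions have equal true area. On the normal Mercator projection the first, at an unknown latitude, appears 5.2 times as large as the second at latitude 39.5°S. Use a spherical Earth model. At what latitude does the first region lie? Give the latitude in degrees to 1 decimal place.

70.2°

For equal true areas on Mercator, apparent areas scale as sec²φ, so the ratio is cos²φ₂ / cos²φ₁.
cos²φ₂ / cos²φ₁ = 5.2  ⇒  cos φ₁ = cos 39.5° / √5.2 = 0.7716/2.280 = 0.3384.
φ₁ = arccos(0.3384) ≈ 70.2°.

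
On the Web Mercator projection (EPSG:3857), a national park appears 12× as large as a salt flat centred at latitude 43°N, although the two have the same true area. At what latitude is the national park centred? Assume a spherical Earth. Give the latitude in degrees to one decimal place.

77.8°

On Mercator, (apparent₁)/(apparent₂) = sec²φ₁ / sec²φ₂ when true areas are equal.
cos²φ₂ / cos²φ₁ = 12  ⇒  cos φ₁ = cos 43° / √12 = 0.7314/3.464 = 0.2111.
φ₁ = arccos(0.2111) ≈ 77.8°.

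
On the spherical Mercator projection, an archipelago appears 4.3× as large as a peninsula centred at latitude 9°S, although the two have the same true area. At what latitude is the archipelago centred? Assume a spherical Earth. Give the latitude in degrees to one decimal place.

61.6°

Mercator areal scale is sec²φ, so apparent-area ratio = sec²φ₁ / sec²φ₂ = cos²φ₂ / cos²φ₁.
cos²φ₂ / cos²φ₁ = 4.3  ⇒  cos φ₁ = cos 9° / √4.3 = 0.9877/2.074 = 0.4763.
φ₁ = arccos(0.4763) ≈ 61.6°.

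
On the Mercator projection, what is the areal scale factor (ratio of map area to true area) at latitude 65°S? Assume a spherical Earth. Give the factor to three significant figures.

5.60

For Mercator, h = k = sec φ (a conformal cylindrical projection has a single point scale, 1/cos φ).
Areal scale = k² = sec²φ = 1/cos²(65°) = 1/0.4226² = 5.599.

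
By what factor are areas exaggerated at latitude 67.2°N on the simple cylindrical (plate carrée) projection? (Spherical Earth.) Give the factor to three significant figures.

2.58

Plate carrée maps x = Rλ, y = Rφ. The meridian scale is h = 1 and the parallel scale is k = 1/cos φ = sec φ.
Areal scale = h·k = 1 × sec φ; at 67.2°, h = 1.000, k = 2.581, so h·k = 2.581.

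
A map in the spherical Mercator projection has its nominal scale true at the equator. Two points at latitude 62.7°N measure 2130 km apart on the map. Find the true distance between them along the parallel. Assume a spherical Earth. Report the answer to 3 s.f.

For Mercator, h = k = sec φ (a conformal cylindrical projection has a single point scale, 1/cos φ).
Along the parallel at 62.7°, map distances are exaggerated by k = sec 62.7° = 2.180.
True distance = 2130 / 2.180 = 2130 × cos 62.7° ≈ 977 km.

977 km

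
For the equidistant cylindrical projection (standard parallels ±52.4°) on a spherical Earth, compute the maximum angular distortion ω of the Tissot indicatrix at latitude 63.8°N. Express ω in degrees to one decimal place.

18.5°

With standard parallel φ₀ = 52.4°, the equirectangular projection gives x = Rλ cos φ₀, y = Rφ, so h = 1 and k = cos 52.4° / cos φ.
At 63.8°: h = 1.000, k = 1.382; principal scales a = 1.382, b = 1.000.
sin(ω/2) = (a − b)/(a + b) = 0.3820/2.382 = 0.1604, so ω = 2 arcsin(0.1604) ≈ 18.5°.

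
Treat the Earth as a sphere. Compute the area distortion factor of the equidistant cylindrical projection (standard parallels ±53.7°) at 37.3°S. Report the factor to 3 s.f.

0.744

In the equirectangular projection with standard parallel φ₀ = 53.7° (x = Rλ cos φ₀, y = Rφ), meridians are true-scale (h = 1) and the parallel scale is k = cos φ₀ / cos φ.
Areal scale = h·k = 1 × cos φ₀ / cos φ; at 37.3°, h = 1.000, k = 0.7442, so h·k = 0.7442.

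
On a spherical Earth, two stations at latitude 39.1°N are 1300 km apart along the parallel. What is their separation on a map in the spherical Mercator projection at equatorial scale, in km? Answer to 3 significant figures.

The Mercator projection is conformal; its linear scale factor is the same in every direction and equals sec φ = 1/cos φ.
Along the parallel, k = sec 39.1° = 1/0.7760 = 1.289.
Map distance = 1300 × 1.289 ≈ 1680 km.

1680 km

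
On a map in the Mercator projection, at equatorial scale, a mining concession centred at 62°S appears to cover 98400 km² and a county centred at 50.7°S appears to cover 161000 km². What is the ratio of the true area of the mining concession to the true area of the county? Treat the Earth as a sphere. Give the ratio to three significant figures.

Since Mercator area scale is 1/cos²φ, the true area equals the apparent area multiplied by cos²φ.
True area of mining concession: 98400 × cos²(62°) = 98400 × 0.2204 = 21690 km².
True area of county: 161000 × cos²(50.7°) = 161000 × 0.4012 = 64590 km².
Ratio = 21690 / 64590 ≈ 0.336.

0.336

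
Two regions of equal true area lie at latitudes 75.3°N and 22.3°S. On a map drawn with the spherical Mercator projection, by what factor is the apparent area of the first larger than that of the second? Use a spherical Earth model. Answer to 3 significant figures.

13.3

On Mercator, area is exaggerated by sec²φ = 1/cos²φ.
At 75.3°: sec²(75.3°) = 1/0.2538² = 15.53.
At 22.3°: sec²(22.3°) = 1/0.9252² = 1.168.
Ratio = 15.53/1.168 = cos²(22.3°)/cos²(75.3°) ≈ 13.3.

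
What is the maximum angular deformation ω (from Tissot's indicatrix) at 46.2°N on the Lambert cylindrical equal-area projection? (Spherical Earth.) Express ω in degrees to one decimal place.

41.2°

The Lambert cylindrical equal-area projection is the cylindrical equal-area projection with its standard parallel at the equator (φ₀ = 0). A cylindrical equal-area projection with standard parallel φ₀ has meridian scale h = cos φ / cos φ₀ and parallel scale k = cos φ₀ / cos φ (so areas are preserved, h·k = 1).
At 46.2°: h = 0.6921, k = 1.445; principal scales a = 1.445, b = 0.6921.
sin(ω/2) = (a − b)/(a + b) = 0.7526/2.137 = 0.3522, so ω = 2 arcsin(0.3522) ≈ 41.2°.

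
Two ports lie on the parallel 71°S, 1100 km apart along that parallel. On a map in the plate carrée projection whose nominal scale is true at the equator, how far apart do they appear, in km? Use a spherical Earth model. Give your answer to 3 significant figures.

For the equirectangular projection with φ₀ = 0 (plate carrée), h = 1 along meridians and k = sec φ along parallels.
Along the parallel, k = sec 71° = 1/0.3256 = 3.072.
Map distance = 1100 × 3.072 ≈ 3380 km.

3380 km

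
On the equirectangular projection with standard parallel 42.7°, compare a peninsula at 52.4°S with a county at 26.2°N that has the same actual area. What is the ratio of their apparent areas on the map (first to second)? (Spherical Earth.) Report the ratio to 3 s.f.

1.47

With standard parallel φ₀ = 42.7°, the equirectangular projection gives x = Rλ cos φ₀, y = Rφ, so h = 1 and k = cos 42.7° / cos φ.
Areal scale at 52.4°: h·k = 1.000 × 1.204 = 1.204.
Areal scale at 26.2°: h·k = 1.000 × 0.8191 = 0.8191.
Ratio = 1.204/0.8191 ≈ 1.47.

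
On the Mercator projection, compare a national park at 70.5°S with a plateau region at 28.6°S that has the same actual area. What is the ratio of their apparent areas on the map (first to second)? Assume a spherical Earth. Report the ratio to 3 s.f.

6.92

On Mercator, area is exaggerated by sec²φ = 1/cos²φ.
At 70.5°: sec²(70.5°) = 1/0.3338² = 8.974.
At 28.6°: sec²(28.6°) = 1/0.8780² = 1.297.
Ratio = 8.974/1.297 = cos²(28.6°)/cos²(70.5°) ≈ 6.92.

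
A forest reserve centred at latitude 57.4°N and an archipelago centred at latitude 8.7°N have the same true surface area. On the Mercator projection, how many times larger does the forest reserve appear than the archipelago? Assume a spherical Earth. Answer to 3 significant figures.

Mercator areal scale is sec²φ.
At 57.4°: sec²(57.4°) = 1/0.5388² = 3.445.
At 8.7°: sec²(8.7°) = 1/0.9885² = 1.023.
Ratio = 3.445/1.023 = cos²(8.7°)/cos²(57.4°) ≈ 3.37.

3.37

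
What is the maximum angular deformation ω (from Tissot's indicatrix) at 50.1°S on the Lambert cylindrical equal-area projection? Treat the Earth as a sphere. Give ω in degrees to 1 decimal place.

49.3°

The Lambert cylindrical equal-area projection is the cylindrical equal-area projection with its standard parallel at the equator (φ₀ = 0). A cylindrical equal-area projection with standard parallel φ₀ has meridian scale h = cos φ / cos φ₀ and parallel scale k = cos φ₀ / cos φ (so areas are preserved, h·k = 1).
At 50.1°: h = 0.6414, k = 1.559; principal scales a = 1.559, b = 0.6414.
sin(ω/2) = (a − b)/(a + b) = 0.9175/2.200 = 0.4170, so ω = 2 arcsin(0.4170) ≈ 49.3°.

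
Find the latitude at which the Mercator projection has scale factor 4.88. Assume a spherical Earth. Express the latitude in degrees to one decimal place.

78.2°

Mercator scale is k = sec φ = 1/cos φ.
1/cos φ = 4.88  ⇒  cos φ = 0.2049  ⇒  φ = arccos(0.2049) ≈ 78.2°.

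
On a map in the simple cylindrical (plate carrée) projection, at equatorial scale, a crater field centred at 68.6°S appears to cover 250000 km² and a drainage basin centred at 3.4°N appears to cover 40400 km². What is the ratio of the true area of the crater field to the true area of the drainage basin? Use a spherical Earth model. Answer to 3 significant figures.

Plate carrée has h = 1 and k = sec φ, giving areal scale sec φ; true area = (apparent area) · cos φ.
True area of crater field: 250000 × cos(68.6°) = 250000 × 0.3649 = 91220 km².
True area of drainage basin: 40400 × cos(3.4°) = 40400 × 0.9982 = 40330 km².
Ratio = 91220 / 40330 ≈ 2.26.

2.26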